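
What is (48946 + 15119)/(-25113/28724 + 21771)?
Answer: 613401020/208441697 ≈ 2.9428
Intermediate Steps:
(48946 + 15119)/(-25113/28724 + 21771) = 64065/(-25113*1/28724 + 21771) = 64065/(-25113/28724 + 21771) = 64065/(625325091/28724) = 64065*(28724/625325091) = 613401020/208441697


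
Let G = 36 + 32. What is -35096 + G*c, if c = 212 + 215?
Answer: -6060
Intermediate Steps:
c = 427
G = 68
-35096 + G*c = -35096 + 68*427 = -35096 + 29036 = -6060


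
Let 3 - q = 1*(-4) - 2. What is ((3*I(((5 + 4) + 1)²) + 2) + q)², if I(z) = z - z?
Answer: 121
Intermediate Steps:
I(z) = 0
q = 9 (q = 3 - (1*(-4) - 2) = 3 - (-4 - 2) = 3 - 1*(-6) = 3 + 6 = 9)
((3*I(((5 + 4) + 1)²) + 2) + q)² = ((3*0 + 2) + 9)² = ((0 + 2) + 9)² = (2 + 9)² = 11² = 121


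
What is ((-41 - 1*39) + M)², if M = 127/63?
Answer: 24137569/3969 ≈ 6081.5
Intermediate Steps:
M = 127/63 (M = 127*(1/63) = 127/63 ≈ 2.0159)
((-41 - 1*39) + M)² = ((-41 - 1*39) + 127/63)² = ((-41 - 39) + 127/63)² = (-80 + 127/63)² = (-4913/63)² = 24137569/3969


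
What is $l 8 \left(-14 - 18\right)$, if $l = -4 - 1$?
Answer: $1280$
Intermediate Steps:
$l = -5$
$l 8 \left(-14 - 18\right) = - 5 \cdot 8 \left(-14 - 18\right) = - 5 \cdot 8 \left(-32\right) = \left(-5\right) \left(-256\right) = 1280$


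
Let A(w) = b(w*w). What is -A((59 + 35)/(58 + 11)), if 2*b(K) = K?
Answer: -4418/4761 ≈ -0.92796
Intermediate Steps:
b(K) = K/2
A(w) = w²/2 (A(w) = (w*w)/2 = w²/2)
-A((59 + 35)/(58 + 11)) = -((59 + 35)/(58 + 11))²/2 = -(94/69)²/2 = -8836/(2*4761) = -1*4418/4761 = -4418/4761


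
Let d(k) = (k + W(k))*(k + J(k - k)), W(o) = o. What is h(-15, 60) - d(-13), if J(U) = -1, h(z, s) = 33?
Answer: -331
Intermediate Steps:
d(k) = 2*k*(-1 + k) (d(k) = (k + k)*(k - 1) = (2*k)*(-1 + k) = 2*k*(-1 + k))
h(-15, 60) - d(-13) = 33 - 2*(-13)*(-1 - 13) = 33 - 2*(-13)*(-14) = 33 - 1*364 = 33 - 364 = -331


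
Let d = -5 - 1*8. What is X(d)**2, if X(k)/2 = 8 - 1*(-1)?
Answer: 324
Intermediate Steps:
d = -13 (d = -5 - 8 = -13)
X(k) = 18 (X(k) = 2*(8 - 1*(-1)) = 2*(8 + 1) = 2*9 = 18)
X(d)**2 = 18**2 = 324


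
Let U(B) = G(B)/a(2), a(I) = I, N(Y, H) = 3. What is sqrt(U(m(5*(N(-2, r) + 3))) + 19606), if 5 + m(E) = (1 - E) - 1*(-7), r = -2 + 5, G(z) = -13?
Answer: sqrt(78398)/2 ≈ 140.00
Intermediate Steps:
r = 3
m(E) = 3 - E (m(E) = -5 + ((1 - E) - 1*(-7)) = -5 + ((1 - E) + 7) = -5 + (8 - E) = 3 - E)
U(B) = -13/2
sqrt(U(m(5*(N(-2, r) + 3))) + 19606) = sqrt(-13/2 + 19606) = sqrt(39199/2) = sqrt(78398)/2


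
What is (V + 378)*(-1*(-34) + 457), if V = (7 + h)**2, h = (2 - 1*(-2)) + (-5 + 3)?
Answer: 225369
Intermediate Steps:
h = 2 (h = (2 + 2) - 2 = 4 - 2 = 2)
V = 81 (V = (7 + 2)**2 = 9**2 = 81)
(V + 378)*(-1*(-34) + 457) = (81 + 378)*(-1*(-34) + 457) = 459*(34 + 457) = 459*491 = 225369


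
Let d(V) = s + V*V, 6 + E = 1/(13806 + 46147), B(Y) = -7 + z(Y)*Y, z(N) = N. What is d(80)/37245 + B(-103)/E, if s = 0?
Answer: -4734285650234/2679531933 ≈ -1766.8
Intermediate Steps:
B(Y) = -7 + Y**2 (B(Y) = -7 + Y*Y = -7 + Y**2)
E = -359717/59953 (E = -6 + 1/(13806 + 46147) = -6 + 1/59953 = -359717/59953 ≈ -6.0000)
d(V) = V**2 (d(V) = 0 + V*V = 0 + V**2 = V**2)
d(80)/37245 + B(-103)/E = 80**2/37245 + (-7 + (-103)**2)/(-359717/59953) = 6400*(1/37245) + (-7 + 10609)*(-59953/359717) = 1280/7449 + 10602*(-59953/359717) = 1280/7449 - 635621706/359717 = -4734285650234/2679531933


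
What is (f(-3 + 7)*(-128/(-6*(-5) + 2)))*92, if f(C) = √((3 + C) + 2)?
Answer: -1104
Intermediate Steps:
f(C) = √(5 + C)
(f(-3 + 7)*(-128/(-6*(-5) + 2)))*92 = (√(5 + (-3 + 7))*(-128/(-6*(-5) + 2)))*92 = (√(5 + 4)*(-128/(30 + 2)))*92 = (√9*(-128/32))*92 = (3*(-128*1/32))*92 = (3*(-4))*92 = -12*92 = -1104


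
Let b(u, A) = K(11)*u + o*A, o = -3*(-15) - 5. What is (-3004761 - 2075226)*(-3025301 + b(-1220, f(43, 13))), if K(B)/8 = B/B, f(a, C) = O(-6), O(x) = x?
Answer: 15419289621087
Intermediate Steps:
f(a, C) = -6
K(B) = 8 (K(B) = 8*(B/B) = 8*1 = 8)
o = 40 (o = 45 - 5 = 40)
b(u, A) = 8*u + 40*A
(-3004761 - 2075226)*(-3025301 + b(-1220, f(43, 13))) = (-3004761 - 2075226)*(-3025301 + (8*(-1220) + 40*(-6))) = -5079987*(-3025301 + (-9760 - 240)) = -5079987*(-3025301 - 10000) = -5079987*(-3035301) = 15419289621087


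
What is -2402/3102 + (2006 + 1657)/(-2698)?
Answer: -8921611/4184598 ≈ -2.1320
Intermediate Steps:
-2402/3102 + (2006 + 1657)/(-2698) = -2402*1/3102 + 3663*(-1/2698) = -1201/1551 - 3663/2698 = -8921611/4184598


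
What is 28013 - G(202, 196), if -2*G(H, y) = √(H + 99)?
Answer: 28013 + √301/2 ≈ 28022.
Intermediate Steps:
G(H, y) = -√(99 + H)/2 (G(H, y) = -√(H + 99)/2 = -√(99 + H)/2)
28013 - G(202, 196) = 28013 - (-1)*√(99 + 202)/2 = 28013 - (-1)*√301/2 = 28013 + √301/2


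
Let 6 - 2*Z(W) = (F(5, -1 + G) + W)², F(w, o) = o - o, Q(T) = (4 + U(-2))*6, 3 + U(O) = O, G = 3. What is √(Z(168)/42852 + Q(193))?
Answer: I*√322843397/7142 ≈ 2.5158*I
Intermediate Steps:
U(O) = -3 + O
Q(T) = -6 (Q(T) = (4 + (-3 - 2))*6 = (4 - 5)*6 = -1*6 = -6)
F(w, o) = 0
Z(W) = 3 - W²/2 (Z(W) = 3 - (0 + W)²/2 = 3 - W²/2)
√(Z(168)/42852 + Q(193)) = √((3 - ½*168²)/42852 - 6) = √((3 - ½*28224)*(1/42852) - 6) = √((3 - 14112)*(1/42852) - 6) = √(-14109*1/42852 - 6) = √(-4703/14284 - 6) = √(-90407/14284) = I*√322843397/7142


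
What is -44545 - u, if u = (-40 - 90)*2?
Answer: -44285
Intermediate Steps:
u = -260 (u = -130*2 = -260)
-44545 - u = -44545 - 1*(-260) = -44545 + 260 = -44285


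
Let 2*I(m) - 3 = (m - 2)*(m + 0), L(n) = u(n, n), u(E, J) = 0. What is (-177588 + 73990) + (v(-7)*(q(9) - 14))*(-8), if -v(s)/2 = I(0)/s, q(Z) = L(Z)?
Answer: -103550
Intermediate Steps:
L(n) = 0
I(m) = 3/2 + m*(-2 + m)/2 (I(m) = 3/2 + ((m - 2)*(m + 0))/2 = 3/2 + ((-2 + m)*m)/2 = 3/2 + (m*(-2 + m))/2 = 3/2 + m*(-2 + m)/2)
q(Z) = 0
v(s) = -3/s (v(s) = -2*(3/2 + (1/2)*0**2 - 1*0)/s = -2*(3/2 + (1/2)*0 + 0)/s = -2*(3/2 + 0 + 0)/s = -3/s)
(-177588 + 73990) + (v(-7)*(q(9) - 14))*(-8) = (-177588 + 73990) + ((-3/(-7))*(0 - 14))*(-8) = -103598 + (-3*(-1/7)*(-14))*(-8) = -103598 + ((3/7)*(-14))*(-8) = -103598 - 6*(-8) = -103598 + 48 = -103550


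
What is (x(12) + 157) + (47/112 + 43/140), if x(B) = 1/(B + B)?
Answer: 265051/1680 ≈ 157.77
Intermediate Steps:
x(B) = 1/(2*B)
(x(12) + 157) + (47/112 + 43/140) = ((½)/12 + 157) + (47/112 + 43/140) = ((½)*(1/12) + 157) + (47*(1/112) + 43*(1/140)) = (1/24 + 157) + (47/112 + 43/140) = 3769/24 + 407/560 = 265051/1680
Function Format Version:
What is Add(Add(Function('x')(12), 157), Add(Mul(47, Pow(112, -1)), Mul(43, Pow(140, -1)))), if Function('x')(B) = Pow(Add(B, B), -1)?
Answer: Rational(265051, 1680) ≈ 157.77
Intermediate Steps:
Function('x')(B) = Mul(Rational(1, 2), Pow(B, -1)) (Function('x')(B) = Pow(Mul(2, B), -1) = Mul(Rational(1, 2), Pow(B, -1)))
Add(Add(Function('x')(12), 157), Add(Mul(47, Pow(112, -1)), Mul(43, Pow(140, -1)))) = Add(Add(Mul(Rational(1, 2), Pow(12, -1)), 157), Add(Mul(47, Pow(112, -1)), Mul(43, Pow(140, -1)))) = Add(Add(Mul(Rational(1, 2), Rational(1, 12)), 157), Add(Mul(47, Rational(1, 112)), Mul(43, Rational(1, 140)))) = Add(Add(Rational(1, 24), 157), Add(Rational(47, 112), Rational(43, 140))) = Add(Rational(3769, 24), Rational(407, 560)) = Rational(265051, 1680)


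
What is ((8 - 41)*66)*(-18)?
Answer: 39204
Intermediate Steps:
((8 - 41)*66)*(-18) = -33*66*(-18) = -2178*(-18) = 39204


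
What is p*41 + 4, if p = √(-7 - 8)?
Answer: 4 + 41*I*√15 ≈ 4.0 + 158.79*I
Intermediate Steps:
p = I*√15 (p = √(-15) = I*√15 ≈ 3.873*I)
p*41 + 4 = (I*√15)*41 + 4 = 41*I*√15 + 4 = 4 + 41*I*√15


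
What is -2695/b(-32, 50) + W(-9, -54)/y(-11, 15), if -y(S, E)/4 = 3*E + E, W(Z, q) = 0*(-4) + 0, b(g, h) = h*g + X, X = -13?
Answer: 2695/1613 ≈ 1.6708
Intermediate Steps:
b(g, h) = -13 + g*h (b(g, h) = h*g - 13 = g*h - 13 = -13 + g*h)
W(Z, q) = 0 (W(Z, q) = 0 + 0 = 0)
y(S, E) = -16*E (y(S, E) = -4*(3*E + E) = -16*E)
-2695/b(-32, 50) + W(-9, -54)/y(-11, 15) = -2695/(-13 - 32*50) + 0/((-16*15)) = -2695/(-13 - 1600) + 0/(-240) = -2695/(-1613) + 0*(-1/240) = -2695*(-1/1613) + 0 = 2695/1613 + 0 = 2695/1613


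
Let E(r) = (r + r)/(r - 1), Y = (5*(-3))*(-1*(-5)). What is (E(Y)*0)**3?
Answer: 0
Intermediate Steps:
Y = -75 (Y = -15*5 = -75)
E(r) = 2*r/(-1 + r) (E(r) = (2*r)/(-1 + r) = 2*r/(-1 + r))
(E(Y)*0)**3 = ((2*(-75)/(-1 - 75))*0)**3 = ((2*(-75)/(-76))*0)**3 = ((2*(-75)*(-1/76))*0)**3 = ((75/38)*0)**3 = 0**3 = 0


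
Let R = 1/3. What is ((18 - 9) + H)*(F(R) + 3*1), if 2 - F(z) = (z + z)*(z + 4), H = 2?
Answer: 209/9 ≈ 23.222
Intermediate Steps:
R = 1/3 ≈ 0.33333
F(z) = 2 - 2*z*(4 + z) (F(z) = 2 - (z + z)*(z + 4) = 2 - 2*z*(4 + z))
((18 - 9) + H)*(F(R) + 3*1) = ((18 - 9) + 2)*((2 - 8*1/3 - 2*(1/3)**2) + 3*1) = (9 + 2)*((2 - 8/3 - 2*1/9) + 3) = 11*((2 - 8/3 - 2/9) + 3) = 11*(-8/9 + 3) = 11*(19/9) = 209/9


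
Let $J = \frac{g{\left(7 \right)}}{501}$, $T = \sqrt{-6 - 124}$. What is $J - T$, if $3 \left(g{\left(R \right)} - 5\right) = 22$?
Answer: $\frac{37}{1503} - i \sqrt{130} \approx 0.024617 - 11.402 i$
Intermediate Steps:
$g{\left(R \right)} = \frac{37}{3}$ ($g{\left(R \right)} = 5 + \frac{1}{3} \cdot 22 = 5 + \frac{22}{3} = \frac{37}{3}$)
$T = i \sqrt{130}$ ($T = \sqrt{-130} = i \sqrt{130} \approx 11.402 i$)
$J = \frac{37}{1503}$ ($J = \frac{37}{3 \cdot 501} = \frac{37}{3} \cdot \frac{1}{501} = \frac{37}{1503} \approx 0.024617$)
$J - T = \frac{37}{1503} - i \sqrt{130}$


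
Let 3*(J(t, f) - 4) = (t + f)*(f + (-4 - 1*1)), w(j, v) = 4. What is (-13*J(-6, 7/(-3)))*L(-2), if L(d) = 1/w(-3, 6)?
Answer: -4277/54 ≈ -79.204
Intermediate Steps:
L(d) = ¼ (L(d) = 1/4 = 1*(¼) = ¼)
J(t, f) = 4 + (-5 + f)*(f + t)/3 (J(t, f) = 4 + ((t + f)*(f + (-4 - 1*1)))/3 = 4 + ((f + t)*(f + (-4 - 1)))/3 = 4 + ((f + t)*(f - 5))/3 = 4 + ((f + t)*(-5 + f))/3 = 4 + ((-5 + f)*(f + t))/3 = 4 + (-5 + f)*(f + t)/3)
(-13*J(-6, 7/(-3)))*L(-2) = -13*(4 - 35/(3*(-3)) - 5/3*(-6) + (7/(-3))²/3 + (⅓)*(7/(-3))*(-6))*(¼) = -13*(4 - 35*(-1)/(3*3) + 10 + (7*(-⅓))²/3 + (⅓)*(7*(-⅓))*(-6))*(¼) = -13*(4 - 5/3*(-7/3) + 10 + (-7/3)²/3 + (⅓)*(-7/3)*(-6))*(¼) = -13*(4 + 35/9 + 10 + (⅓)*(49/9) + 14/3)*(¼) = -13*(4 + 35/9 + 10 + 49/27 + 14/3)*(¼) = -13*658/27*(¼) = -8554/27*¼ = -4277/54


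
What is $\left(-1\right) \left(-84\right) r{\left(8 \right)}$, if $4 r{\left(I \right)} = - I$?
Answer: $-168$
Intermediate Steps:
$r{\left(I \right)} = - \frac{I}{4}$ ($r{\left(I \right)} = \frac{\left(-1\right) I}{4} = - \frac{I}{4}$)
$\left(-1\right) \left(-84\right) r{\left(8 \right)} = \left(-1\right) \left(-84\right) \left(\left(- \frac{1}{4}\right) 8\right) = 84 \left(-2\right) = -168$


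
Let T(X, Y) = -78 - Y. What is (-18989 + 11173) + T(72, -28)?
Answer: -7866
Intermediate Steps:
(-18989 + 11173) + T(72, -28) = (-18989 + 11173) + (-78 - 1*(-28)) = -7816 + (-78 + 28) = -7816 - 50 = -7866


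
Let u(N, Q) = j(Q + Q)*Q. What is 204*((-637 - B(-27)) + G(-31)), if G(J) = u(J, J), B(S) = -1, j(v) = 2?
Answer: -142392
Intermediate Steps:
u(N, Q) = 2*Q
G(J) = 2*J
204*((-637 - B(-27)) + G(-31)) = 204*((-637 - 1*(-1)) + 2*(-31)) = 204*((-637 + 1) - 62) = 204*(-636 - 62) = 204*(-698) = -142392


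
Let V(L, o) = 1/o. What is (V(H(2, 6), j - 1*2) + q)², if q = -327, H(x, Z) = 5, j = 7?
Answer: 2669956/25 ≈ 1.0680e+5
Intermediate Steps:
(V(H(2, 6), j - 1*2) + q)² = (1/(7 - 1*2) - 327)² = (1/(7 - 2) - 327)² = (1/5 - 327)² = (⅕ - 327)² = (-1634/5)² = 2669956/25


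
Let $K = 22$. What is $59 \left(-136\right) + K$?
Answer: $-8002$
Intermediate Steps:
$59 \left(-136\right) + K = 59 \left(-136\right) + 22 = -8024 + 22 = -8002$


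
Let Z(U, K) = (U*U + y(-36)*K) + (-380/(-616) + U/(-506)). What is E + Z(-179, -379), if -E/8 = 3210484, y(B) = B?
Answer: -45405227458/1771 ≈ -2.5638e+7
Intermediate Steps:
E = -25683872 (E = -8*3210484 = -25683872)
Z(U, K) = 95/154 + U² - 36*K - U/506 (Z(U, K) = (U*U - 36*K) + (-380/(-616) + U/(-506)) = (U² - 36*K) + (-380*(-1/616) + U*(-1/506)) = (U² - 36*K) + (95/154 - U/506) = 95/154 + U² - 36*K - U/506)
E + Z(-179, -379) = -25683872 + (95/154 + (-179)² - 36*(-379) - 1/506*(-179)) = -25683872 + (95/154 + 32041 + 13644 + 179/506) = -25683872 + 80909854/1771 = -45405227458/1771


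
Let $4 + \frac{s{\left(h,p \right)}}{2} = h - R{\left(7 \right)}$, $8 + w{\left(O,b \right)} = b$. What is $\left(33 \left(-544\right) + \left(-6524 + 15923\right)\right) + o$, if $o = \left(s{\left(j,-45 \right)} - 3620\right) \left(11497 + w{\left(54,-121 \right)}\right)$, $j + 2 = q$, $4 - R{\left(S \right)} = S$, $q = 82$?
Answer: $-39364569$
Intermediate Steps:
$w{\left(O,b \right)} = -8 + b$
$R{\left(S \right)} = 4 - S$
$j = 80$ ($j = -2 + 82 = 80$)
$s{\left(h,p \right)} = -2 + 2 h$ ($s{\left(h,p \right)} = -8 + 2 \left(h - \left(4 - 7\right)\right) = -8 + 2 \left(h - -3\right) = -8 + 2 \left(h + 3\right) = -8 + 2 \left(3 + h\right) = -8 + \left(6 + 2 h\right) = -2 + 2 h$)
$o = -39356016$ ($o = \left(\left(-2 + 2 \cdot 80\right) - 3620\right) \left(11497 - 129\right) = \left(\left(-2 + 160\right) - 3620\right) \left(11497 - 129\right) = \left(158 - 3620\right) 11368 = \left(-3462\right) 11368 = -39356016$)
$\left(33 \left(-544\right) + \left(-6524 + 15923\right)\right) + o = \left(33 \left(-544\right) + \left(-6524 + 15923\right)\right) - 39356016 = \left(-17952 + 9399\right) - 39356016 = -8553 - 39356016 = -39364569$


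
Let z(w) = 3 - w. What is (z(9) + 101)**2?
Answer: 9025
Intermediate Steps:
(z(9) + 101)**2 = ((3 - 1*9) + 101)**2 = ((3 - 9) + 101)**2 = (-6 + 101)**2 = 95**2 = 9025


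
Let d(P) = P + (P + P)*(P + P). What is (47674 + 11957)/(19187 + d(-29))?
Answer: 59631/22522 ≈ 2.6477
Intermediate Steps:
d(P) = P + 4*P**2 (d(P) = P + (2*P)*(2*P) = P + 4*P**2)
(47674 + 11957)/(19187 + d(-29)) = (47674 + 11957)/(19187 - 29*(1 + 4*(-29))) = 59631/(19187 - 29*(1 - 116)) = 59631/(19187 - 29*(-115)) = 59631/(19187 + 3335) = 59631/22522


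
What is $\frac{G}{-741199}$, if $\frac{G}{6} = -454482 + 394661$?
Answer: $\frac{358926}{741199} \approx 0.48425$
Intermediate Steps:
$G = -358926$ ($G = 6 \left(-454482 + 394661\right) = 6 \left(-59821\right) = -358926$)
$\frac{G}{-741199} = - \frac{358926}{-741199} = \left(-358926\right) \left(- \frac{1}{741199}\right) = \frac{358926}{741199}$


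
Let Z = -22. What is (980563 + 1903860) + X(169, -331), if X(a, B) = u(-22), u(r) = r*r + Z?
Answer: 2884885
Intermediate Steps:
u(r) = -22 + r² (u(r) = r*r - 22 = r² - 22 = -22 + r²)
X(a, B) = 462 (X(a, B) = -22 + (-22)² = -22 + 484 = 462)
(980563 + 1903860) + X(169, -331) = (980563 + 1903860) + 462 = 2884423 + 462 = 2884885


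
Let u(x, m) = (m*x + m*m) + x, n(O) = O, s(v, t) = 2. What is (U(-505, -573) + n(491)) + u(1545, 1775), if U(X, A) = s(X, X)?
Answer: 5895038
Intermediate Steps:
U(X, A) = 2
u(x, m) = x + m**2 + m*x (u(x, m) = (m*x + m**2) + x = (m**2 + m*x) + x = x + m**2 + m*x)
(U(-505, -573) + n(491)) + u(1545, 1775) = (2 + 491) + (1545 + 1775**2 + 1775*1545) = 493 + (1545 + 3150625 + 2742375) = 493 + 5894545 = 5895038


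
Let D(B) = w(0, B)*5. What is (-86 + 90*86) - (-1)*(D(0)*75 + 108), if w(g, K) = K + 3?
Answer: 8887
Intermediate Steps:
w(g, K) = 3 + K
D(B) = 15 + 5*B (D(B) = (3 + B)*5 = 15 + 5*B)
(-86 + 90*86) - (-1)*(D(0)*75 + 108) = (-86 + 90*86) - (-1)*((15 + 5*0)*75 + 108) = (-86 + 7740) - (-1)*((15 + 0)*75 + 108) = 7654 - (-1)*(15*75 + 108) = 7654 - (-1)*(1125 + 108) = 7654 - (-1)*1233 = 7654 - 1*(-1233) = 7654 + 1233 = 8887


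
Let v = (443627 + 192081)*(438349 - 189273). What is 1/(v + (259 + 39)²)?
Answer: 1/158339694612 ≈ 6.3155e-12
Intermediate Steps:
v = 158339605808 (v = 635708*249076 = 158339605808)
1/(v + (259 + 39)²) = 1/(158339605808 + (259 + 39)²) = 1/(158339605808 + 298²) = 1/(158339605808 + 88804) = 1/158339694612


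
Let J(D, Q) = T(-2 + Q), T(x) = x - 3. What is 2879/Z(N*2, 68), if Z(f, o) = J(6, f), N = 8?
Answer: 2879/11 ≈ 261.73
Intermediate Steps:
T(x) = -3 + x
J(D, Q) = -5 + Q (J(D, Q) = -3 + (-2 + Q) = -5 + Q)
Z(f, o) = -5 + f
2879/Z(N*2, 68) = 2879/(-5 + 8*2) = 2879/(-5 + 16) = 2879/11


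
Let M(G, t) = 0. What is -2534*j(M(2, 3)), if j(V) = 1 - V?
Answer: -2534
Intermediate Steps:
-2534*j(M(2, 3)) = -2534*(1 - 1*0) = -2534*(1 + 0) = -2534*1 = -2534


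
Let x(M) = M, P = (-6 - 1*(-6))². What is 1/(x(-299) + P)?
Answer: -1/299 ≈ -0.0033445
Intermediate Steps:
P = 0 (P = (-6 + 6)² = 0² = 0)
1/(x(-299) + P) = 1/(-299 + 0) = 1/(-299) = -1/299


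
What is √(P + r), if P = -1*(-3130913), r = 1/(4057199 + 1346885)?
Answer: √22858892776638065553/2702042 ≈ 1769.4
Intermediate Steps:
r = 1/5404084 ≈ 1.8505e-7
P = 3130913
√(P + r) = √(3130913 + 1/5404084) = √(16919716848693/5404084) = √22858892776638065553/2702042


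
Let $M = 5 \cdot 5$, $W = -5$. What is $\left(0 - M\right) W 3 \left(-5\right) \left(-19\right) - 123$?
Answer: $35502$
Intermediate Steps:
$M = 25$
$\left(0 - M\right) W 3 \left(-5\right) \left(-19\right) - 123 = \left(0 - 25\right) \left(-5\right) 3 \left(-5\right) \left(-19\right) - 123 = \left(0 - 25\right) \left(-5\right) \left(-15\right) \left(-19\right) - 123 = \left(-25\right) \left(-5\right) \left(-15\right) \left(-19\right) - 123 = 125 \left(-15\right) \left(-19\right) - 123 = \left(-1875\right) \left(-19\right) - 123 = 35625 - 123 = 35502$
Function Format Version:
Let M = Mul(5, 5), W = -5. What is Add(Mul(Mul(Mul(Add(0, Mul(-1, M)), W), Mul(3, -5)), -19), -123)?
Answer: 35502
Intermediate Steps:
M = 25
Add(Mul(Mul(Mul(Add(0, Mul(-1, M)), W), Mul(3, -5)), -19), -123) = Add(Mul(Mul(Mul(Add(0, Mul(-1, 25)), -5), Mul(3, -5)), -19), -123) = Add(Mul(Mul(Mul(Add(0, -25), -5), -15), -19), -123) = Add(Mul(Mul(Mul(-25, -5), -15), -19), -123) = Add(Mul(Mul(125, -15), -19), -123) = Add(Mul(-1875, -19), -123) = Add(35625, -123) = 35502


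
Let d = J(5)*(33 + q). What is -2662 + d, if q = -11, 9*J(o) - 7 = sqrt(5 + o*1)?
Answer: -23804/9 + 22*sqrt(10)/9 ≈ -2637.2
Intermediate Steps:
J(o) = 7/9 + sqrt(5 + o)/9 (J(o) = 7/9 + sqrt(5 + o*1)/9 = 7/9 + sqrt(5 + o)/9)
d = 154/9 + 22*sqrt(10)/9 (d = (7/9 + sqrt(5 + 5)/9)*(33 - 11) = (7/9 + sqrt(10)/9)*22 = 154/9 + 22*sqrt(10)/9 ≈ 24.841)
-2662 + d = -2662 + (154/9 + 22*sqrt(10)/9) = -23804/9 + 22*sqrt(10)/9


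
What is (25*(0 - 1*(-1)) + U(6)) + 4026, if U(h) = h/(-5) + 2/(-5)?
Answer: 20247/5 ≈ 4049.4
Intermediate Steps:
U(h) = -⅖ - h/5 (U(h) = h*(-⅕) + 2*(-⅕) = -h/5 - ⅖ = -⅖ - h/5)
(25*(0 - 1*(-1)) + U(6)) + 4026 = (25*(0 - 1*(-1)) + (-⅖ - ⅕*6)) + 4026 = (25*(0 + 1) + (-⅖ - 6/5)) + 4026 = (25*1 - 8/5) + 4026 = (25 - 8/5) + 4026 = 117/5 + 4026 = 20247/5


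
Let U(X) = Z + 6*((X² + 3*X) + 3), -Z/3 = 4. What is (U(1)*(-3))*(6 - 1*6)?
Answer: 0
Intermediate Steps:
Z = -12 (Z = -3*4 = -12)
U(X) = 6 + 6*X² + 18*X (U(X) = -12 + 6*((X² + 3*X) + 3) = -12 + 6*(3 + X² + 3*X) = -12 + (18 + 6*X² + 18*X) = 6 + 6*X² + 18*X)
(U(1)*(-3))*(6 - 1*6) = ((6 + 6*1² + 18*1)*(-3))*(6 - 1*6) = ((6 + 6*1 + 18)*(-3))*(6 - 6) = ((6 + 6 + 18)*(-3))*0 = (30*(-3))*0 = -90*0 = 0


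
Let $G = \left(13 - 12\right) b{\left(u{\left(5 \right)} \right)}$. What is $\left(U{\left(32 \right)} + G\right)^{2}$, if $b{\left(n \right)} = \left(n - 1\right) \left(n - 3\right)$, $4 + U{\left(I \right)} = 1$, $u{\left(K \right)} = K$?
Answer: $25$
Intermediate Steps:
$U{\left(I \right)} = -3$ ($U{\left(I \right)} = -4 + 1 = -3$)
$b{\left(n \right)} = \left(-1 + n\right) \left(-3 + n\right)$
$G = 8$ ($G = \left(13 - 12\right) \left(3 + 5^{2} - 20\right) = \left(13 - 12\right) \left(3 + 25 - 20\right) = 1 \cdot 8 = 8$)
$\left(U{\left(32 \right)} + G\right)^{2} = \left(-3 + 8\right)^{2} = 5^{2} = 25$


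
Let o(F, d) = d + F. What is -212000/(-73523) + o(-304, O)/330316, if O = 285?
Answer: 70025595063/24285823268 ≈ 2.8834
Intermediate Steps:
o(F, d) = F + d
-212000/(-73523) + o(-304, O)/330316 = -212000/(-73523) + (-304 + 285)/330316 = -212000*(-1/73523) - 19*1/330316 = 212000/73523 - 19/330316 = 70025595063/24285823268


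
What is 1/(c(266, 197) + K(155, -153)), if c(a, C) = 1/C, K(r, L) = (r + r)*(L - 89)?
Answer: -197/14778939 ≈ -1.3330e-5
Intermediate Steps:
K(r, L) = 2*r*(-89 + L) (K(r, L) = (2*r)*(-89 + L) = 2*r*(-89 + L))
1/(c(266, 197) + K(155, -153)) = 1/(1/197 + 2*155*(-89 - 153)) = 1/(1/197 + 2*155*(-242)) = 1/(1/197 - 75020) = 1/(-14778939/197) = -197/14778939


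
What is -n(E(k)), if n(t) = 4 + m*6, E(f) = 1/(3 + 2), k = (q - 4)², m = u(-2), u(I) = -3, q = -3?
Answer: 14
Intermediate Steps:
m = -3
k = 49 (k = (-3 - 4)² = (-7)² = 49)
E(f) = ⅕ (E(f) = 1/5 = ⅕)
n(t) = -14 (n(t) = 4 - 3*6 = 4 - 18 = -14)
-n(E(k)) = -1*(-14) = 14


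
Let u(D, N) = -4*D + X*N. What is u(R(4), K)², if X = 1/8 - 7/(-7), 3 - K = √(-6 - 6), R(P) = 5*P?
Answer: 374797/64 + 5517*I*√3/16 ≈ 5856.2 + 597.23*I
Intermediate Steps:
K = 3 - 2*I*√3 (K = 3 - √(-6 - 6) = 3 - √(-12) = 3 - 2*I*√3 ≈ 3.0 - 3.4641*I)
X = 9/8 (X = 1*(⅛) - 7*(-⅐) = ⅛ + 1 = 9/8 ≈ 1.1250)
u(D, N) = -4*D + 9*N/8
u(R(4), K)² = (-20*4 + 9*(3 - 2*I*√3)/8)² = (-4*20 + (27/8 - 9*I*√3/4))² = (-80 + (27/8 - 9*I*√3/4))² = (-613/8 - 9*I*√3/4)²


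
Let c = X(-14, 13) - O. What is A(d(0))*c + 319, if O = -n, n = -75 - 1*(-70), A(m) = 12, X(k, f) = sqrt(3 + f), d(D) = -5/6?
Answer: 307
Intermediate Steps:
d(D) = -5/6 (d(D) = -5*1/6 = -5/6)
n = -5 (n = -75 + 70 = -5)
O = 5 (O = -1*(-5) = 5)
c = -1 (c = sqrt(3 + 13) - 1*5 = sqrt(16) - 5 = 4 - 5 = -1)
A(d(0))*c + 319 = 12*(-1) + 319 = -12 + 319 = 307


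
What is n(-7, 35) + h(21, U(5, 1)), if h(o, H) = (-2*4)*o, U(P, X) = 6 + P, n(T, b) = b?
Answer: -133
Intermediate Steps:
h(o, H) = -8*o
n(-7, 35) + h(21, U(5, 1)) = 35 - 8*21 = 35 - 168 = -133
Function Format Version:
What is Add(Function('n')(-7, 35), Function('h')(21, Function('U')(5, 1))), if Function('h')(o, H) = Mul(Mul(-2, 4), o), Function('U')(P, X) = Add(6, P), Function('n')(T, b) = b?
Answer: -133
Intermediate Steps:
Function('h')(o, H) = Mul(-8, o)
Add(Function('n')(-7, 35), Function('h')(21, Function('U')(5, 1))) = Add(35, Mul(-8, 21)) = Add(35, -168) = -133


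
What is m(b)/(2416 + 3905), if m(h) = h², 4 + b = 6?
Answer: 4/6321 ≈ 0.00063281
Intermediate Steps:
b = 2 (b = -4 + 6 = 2)
m(b)/(2416 + 3905) = 2²/(2416 + 3905) = 4/6321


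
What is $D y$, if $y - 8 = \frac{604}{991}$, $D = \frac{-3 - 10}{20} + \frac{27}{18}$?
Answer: $\frac{36261}{4955} \approx 7.3181$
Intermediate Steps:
$D = \frac{17}{20}$ ($D = \left(-13\right) \frac{1}{20} + 27 \cdot \frac{1}{18} = - \frac{13}{20} + \frac{3}{2} = \frac{17}{20} \approx 0.85$)
$y = \frac{8532}{991}$ ($y = 8 + \frac{604}{991} = \frac{8532}{991} \approx 8.6095$)
$D y = \frac{17}{20} \cdot \frac{8532}{991} = \frac{36261}{4955}$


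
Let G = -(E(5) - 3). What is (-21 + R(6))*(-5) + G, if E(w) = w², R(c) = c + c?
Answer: 23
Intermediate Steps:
R(c) = 2*c
G = -22 (G = -(5² - 3) = -(25 - 3) = -1*22 = -22)
(-21 + R(6))*(-5) + G = (-21 + 2*6)*(-5) - 22 = (-21 + 12)*(-5) - 22 = -9*(-5) - 22 = 45 - 22 = 23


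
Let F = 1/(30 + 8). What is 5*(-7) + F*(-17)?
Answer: -1347/38 ≈ -35.447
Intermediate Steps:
F = 1/38 ≈ 0.026316
5*(-7) + F*(-17) = 5*(-7) + (1/38)*(-17) = -35 - 17/38 = -1347/38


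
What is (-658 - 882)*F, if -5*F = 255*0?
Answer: 0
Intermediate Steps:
F = 0 (F = -51*0 = -⅕*0 = 0)
(-658 - 882)*F = (-658 - 882)*0 = -1540*0 = 0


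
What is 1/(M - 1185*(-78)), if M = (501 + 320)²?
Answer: 1/766471 ≈ 1.3047e-6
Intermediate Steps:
M = 674041 (M = 821² = 674041)
1/(M - 1185*(-78)) = 1/(674041 - 1185*(-78)) = 1/(674041 + 92430) = 1/766471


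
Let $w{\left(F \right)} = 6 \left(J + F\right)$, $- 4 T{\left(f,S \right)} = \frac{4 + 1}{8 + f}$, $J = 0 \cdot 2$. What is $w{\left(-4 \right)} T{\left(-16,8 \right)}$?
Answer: $- \frac{15}{4} \approx -3.75$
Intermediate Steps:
$J = 0$
$T{\left(f,S \right)} = - \frac{5}{4 \left(8 + f\right)}$ ($T{\left(f,S \right)} = - \frac{\left(4 + 1\right) \frac{1}{8 + f}}{4} = - \frac{5 \frac{1}{8 + f}}{4} = - \frac{5}{4 \left(8 + f\right)}$)
$w{\left(F \right)} = 6 F$ ($w{\left(F \right)} = 6 \left(0 + F\right) = 6 F$)
$w{\left(-4 \right)} T{\left(-16,8 \right)} = 6 \left(-4\right) \left(- \frac{5}{32 + 4 \left(-16\right)}\right) = - 24 \left(- \frac{5}{32 - 64}\right) = - 24 \left(- \frac{5}{-32}\right) = - 24 \left(\left(-5\right) \left(- \frac{1}{32}\right)\right) = \left(-24\right) \frac{5}{32} = - \frac{15}{4}$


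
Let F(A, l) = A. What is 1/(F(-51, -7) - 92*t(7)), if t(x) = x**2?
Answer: -1/4559 ≈ -0.00021935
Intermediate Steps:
1/(F(-51, -7) - 92*t(7)) = 1/(-51 - 92*7**2) = 1/(-51 - 92*49) = 1/(-51 - 4508) = 1/(-4559) = -1/4559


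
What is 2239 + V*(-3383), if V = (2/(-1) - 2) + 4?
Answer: 2239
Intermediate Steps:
V = 0 (V = (2*(-1) - 2) + 4 = (-2 - 2) + 4 = -4 + 4 = 0)
2239 + V*(-3383) = 2239 + 0*(-3383) = 2239 + 0 = 2239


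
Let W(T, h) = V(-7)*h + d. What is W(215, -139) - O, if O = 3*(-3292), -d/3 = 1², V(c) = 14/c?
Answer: 10151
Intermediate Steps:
d = -3 (d = -3*1² = -3*1 = -3)
W(T, h) = -3 - 2*h (W(T, h) = (14/(-7))*h - 3 = (14*(-⅐))*h - 3 = -2*h - 3 = -3 - 2*h)
O = -9876
W(215, -139) - O = (-3 - 2*(-139)) - 1*(-9876) = (-3 + 278) + 9876 = 275 + 9876 = 10151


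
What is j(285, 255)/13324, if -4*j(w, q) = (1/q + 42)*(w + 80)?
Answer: -781903/2718096 ≈ -0.28767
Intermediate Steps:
j(w, q) = -(42 + 1/q)*(80 + w)/4 (j(w, q) = -(1/q + 42)*(w + 80)/4 = -(42 + 1/q)*(80 + w)/4)
j(285, 255)/13324 = ((1/4)*(-80 - 1*285 - 42*255*(80 + 285))/255)/13324 = ((1/4)*(1/255)*(-80 - 285 - 42*255*365))*(1/13324) = ((1/4)*(1/255)*(-80 - 285 - 3909150))*(1/13324) = ((1/4)*(1/255)*(-3909515))*(1/13324) = -781903/204*1/13324 = -781903/2718096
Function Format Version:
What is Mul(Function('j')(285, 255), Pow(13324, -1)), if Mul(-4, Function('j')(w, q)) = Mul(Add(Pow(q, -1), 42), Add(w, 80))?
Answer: Rational(-781903, 2718096) ≈ -0.28767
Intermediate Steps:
Function('j')(w, q) = Mul(Rational(-1, 4), Add(42, Pow(q, -1)), Add(80, w)) (Function('j')(w, q) = Mul(Rational(-1, 4), Mul(Add(Pow(q, -1), 42), Add(w, 80))) = Mul(Rational(-1, 4), Mul(Add(42, Pow(q, -1)), Add(80, w))) = Mul(Rational(-1, 4), Add(42, Pow(q, -1)), Add(80, w)))
Mul(Function('j')(285, 255), Pow(13324, -1)) = Mul(Mul(Rational(1, 4), Pow(255, -1), Add(-80, Mul(-1, 285), Mul(-42, 255, Add(80, 285)))), Pow(13324, -1)) = Mul(Mul(Rational(1, 4), Rational(1, 255), Add(-80, -285, Mul(-42, 255, 365))), Rational(1, 13324)) = Mul(Mul(Rational(1, 4), Rational(1, 255), Add(-80, -285, -3909150)), Rational(1, 13324)) = Mul(Mul(Rational(1, 4), Rational(1, 255), -3909515), Rational(1, 13324)) = Mul(Rational(-781903, 204), Rational(1, 13324)) = Rational(-781903, 2718096)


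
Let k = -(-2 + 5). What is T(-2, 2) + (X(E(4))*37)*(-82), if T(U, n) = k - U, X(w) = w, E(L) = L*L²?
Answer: -194177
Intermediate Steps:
k = -3 (k = -1*3 = -3)
E(L) = L³
T(U, n) = -3 - U
T(-2, 2) + (X(E(4))*37)*(-82) = (-3 - 1*(-2)) + (4³*37)*(-82) = (-3 + 2) + (64*37)*(-82) = -1 + 2368*(-82) = -1 - 194176 = -194177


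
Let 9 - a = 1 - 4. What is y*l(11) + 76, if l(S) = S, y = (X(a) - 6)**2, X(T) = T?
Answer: 472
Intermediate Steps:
a = 12 (a = 9 - (1 - 4) = 9 - 1*(-3) = 9 + 3 = 12)
y = 36 (y = (12 - 6)**2 = 6**2 = 36)
y*l(11) + 76 = 36*11 + 76 = 396 + 76 = 472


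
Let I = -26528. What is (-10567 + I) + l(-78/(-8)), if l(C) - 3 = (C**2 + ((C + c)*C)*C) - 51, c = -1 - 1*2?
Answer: -2330001/64 ≈ -36406.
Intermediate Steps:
c = -3 (c = -1 - 2 = -3)
l(C) = -48 + C**2 + C**2*(-3 + C) (l(C) = 3 + ((C**2 + ((C - 3)*C)*C) - 51) = 3 + ((C**2 + ((-3 + C)*C)*C) - 51) = 3 + ((C**2 + (C*(-3 + C))*C) - 51) = 3 + ((C**2 + C**2*(-3 + C)) - 51) = 3 + (-51 + C**2 + C**2*(-3 + C)) = -48 + C**2 + C**2*(-3 + C))
(-10567 + I) + l(-78/(-8)) = (-10567 - 26528) + (-48 + (-78/(-8))**3 - 2*(-78/(-8))**2) = -37095 + (-48 + (-78*(-1/8))**3 - 2*(-78*(-1/8))**2) = -37095 + (-48 + (39/4)**3 - 2*(39/4)**2) = -37095 + (-48 + 59319/64 - 2*1521/16) = -37095 + (-48 + 59319/64 - 1521/8) = -37095 + 44079/64 = -2330001/64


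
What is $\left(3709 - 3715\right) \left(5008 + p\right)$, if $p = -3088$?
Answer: $-11520$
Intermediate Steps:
$\left(3709 - 3715\right) \left(5008 + p\right) = \left(3709 - 3715\right) \left(5008 - 3088\right) = \left(-6\right) 1920 = -11520$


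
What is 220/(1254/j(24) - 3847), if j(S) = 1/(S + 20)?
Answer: 220/51329 ≈ 0.0042861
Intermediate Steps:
j(S) = 1/(20 + S)
220/(1254/j(24) - 3847) = 220/(1254/(1/(20 + 24)) - 3847) = 220/(1254/(1/44) - 3847) = 220/(1254*44 - 3847) = 220/(55176 - 3847) = 220/51329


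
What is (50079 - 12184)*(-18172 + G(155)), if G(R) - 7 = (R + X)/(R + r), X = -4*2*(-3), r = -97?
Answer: -39918251945/58 ≈ -6.8825e+8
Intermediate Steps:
X = 24 (X = -8*(-3) = 24)
G(R) = 7 + (24 + R)/(-97 + R) (G(R) = 7 + (R + 24)/(R - 97) = 7 + (24 + R)/(-97 + R))
(50079 - 12184)*(-18172 + G(155)) = (50079 - 12184)*(-18172 + (-655 + 8*155)/(-97 + 155)) = 37895*(-18172 + (-655 + 1240)/58) = 37895*(-18172 + (1/58)*585) = 37895*(-18172 + 585/58) = 37895*(-1053391/58) = -39918251945/58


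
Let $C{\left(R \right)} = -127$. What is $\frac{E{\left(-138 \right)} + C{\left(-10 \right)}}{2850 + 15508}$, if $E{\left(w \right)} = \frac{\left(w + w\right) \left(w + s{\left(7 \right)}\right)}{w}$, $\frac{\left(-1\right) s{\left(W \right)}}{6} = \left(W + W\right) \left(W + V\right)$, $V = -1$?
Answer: $- \frac{1411}{18358} \approx -0.07686$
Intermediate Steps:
$s{\left(W \right)} = - 12 W \left(-1 + W\right)$ ($s{\left(W \right)} = - 6 \left(W + W\right) \left(W - 1\right) = - 6 \cdot 2 W \left(-1 + W\right) = - 12 W \left(-1 + W\right)$)
$E{\left(w \right)} = -1008 + 2 w$ ($E{\left(w \right)} = \frac{\left(w + w\right) \left(w + 12 \cdot 7 \left(1 - 7\right)\right)}{w} = \frac{2 w \left(w + 12 \cdot 7 \left(1 - 7\right)\right)}{w} = \frac{2 w \left(w + 12 \cdot 7 \left(-6\right)\right)}{w} = \frac{2 w \left(w - 504\right)}{w} = \frac{2 w \left(-504 + w\right)}{w} = -1008 + 2 w$)
$\frac{E{\left(-138 \right)} + C{\left(-10 \right)}}{2850 + 15508} = \frac{\left(-1008 + 2 \left(-138\right)\right) - 127}{2850 + 15508} = \frac{\left(-1008 - 276\right) - 127}{18358} = \left(-1284 - 127\right) \frac{1}{18358} = \left(-1411\right) \frac{1}{18358} = - \frac{1411}{18358}$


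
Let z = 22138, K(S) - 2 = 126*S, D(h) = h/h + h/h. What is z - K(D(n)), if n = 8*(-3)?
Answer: 21884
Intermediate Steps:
n = -24
D(h) = 2 (D(h) = 1 + 1 = 2)
K(S) = 2 + 126*S
z - K(D(n)) = 22138 - (2 + 126*2) = 22138 - (2 + 252) = 22138 - 1*254 = 22138 - 254 = 21884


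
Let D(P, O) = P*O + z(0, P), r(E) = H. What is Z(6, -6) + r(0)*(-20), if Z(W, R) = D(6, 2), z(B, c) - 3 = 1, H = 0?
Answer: 16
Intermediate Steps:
r(E) = 0
z(B, c) = 4 (z(B, c) = 3 + 1 = 4)
D(P, O) = 4 + O*P (D(P, O) = P*O + 4 = O*P + 4 = 4 + O*P)
Z(W, R) = 16 (Z(W, R) = 4 + 2*6 = 4 + 12 = 16)
Z(6, -6) + r(0)*(-20) = 16 + 0*(-20) = 16 + 0 = 16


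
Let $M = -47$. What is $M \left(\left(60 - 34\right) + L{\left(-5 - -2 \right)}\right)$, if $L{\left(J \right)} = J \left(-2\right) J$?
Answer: $-376$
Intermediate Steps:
$L{\left(J \right)} = - 2 J^{2}$ ($L{\left(J \right)} = - 2 J J = - 2 J^{2}$)
$M \left(\left(60 - 34\right) + L{\left(-5 - -2 \right)}\right) = - 47 \left(\left(60 - 34\right) - 2 \left(-5 - -2\right)^{2}\right) = - 47 \left(26 - 2 \left(-5 + 2\right)^{2}\right) = - 47 \left(26 - 2 \left(-3\right)^{2}\right) = - 47 \left(26 - 18\right) = \left(-47\right) 8 = -376$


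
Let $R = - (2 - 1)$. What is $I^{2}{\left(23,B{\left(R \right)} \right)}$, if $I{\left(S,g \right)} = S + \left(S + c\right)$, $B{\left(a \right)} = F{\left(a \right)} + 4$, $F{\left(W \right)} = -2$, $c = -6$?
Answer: $1600$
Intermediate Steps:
$R = -1$ ($R = \left(-1\right) 1 = -1$)
$B{\left(a \right)} = 2$ ($B{\left(a \right)} = -2 + 4 = 2$)
$I{\left(S,g \right)} = -6 + 2 S$ ($I{\left(S,g \right)} = S + \left(S - 6\right) = S + \left(-6 + S\right) = -6 + 2 S$)
$I^{2}{\left(23,B{\left(R \right)} \right)} = \left(-6 + 2 \cdot 23\right)^{2} = \left(-6 + 46\right)^{2} = 40^{2} = 1600$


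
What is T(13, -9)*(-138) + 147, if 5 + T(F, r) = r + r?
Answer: 3321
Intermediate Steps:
T(F, r) = -5 + 2*r (T(F, r) = -5 + (r + r) = -5 + 2*r)
T(13, -9)*(-138) + 147 = (-5 + 2*(-9))*(-138) + 147 = (-5 - 18)*(-138) + 147 = -23*(-138) + 147 = 3174 + 147 = 3321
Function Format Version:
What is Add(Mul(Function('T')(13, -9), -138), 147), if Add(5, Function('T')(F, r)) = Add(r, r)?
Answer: 3321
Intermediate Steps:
Function('T')(F, r) = Add(-5, Mul(2, r)) (Function('T')(F, r) = Add(-5, Add(r, r)) = Add(-5, Mul(2, r)))
Add(Mul(Function('T')(13, -9), -138), 147) = Add(Mul(Add(-5, Mul(2, -9)), -138), 147) = Add(Mul(Add(-5, -18), -138), 147) = Add(Mul(-23, -138), 147) = Add(3174, 147) = 3321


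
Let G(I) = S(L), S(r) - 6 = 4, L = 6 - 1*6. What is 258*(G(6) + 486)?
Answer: 127968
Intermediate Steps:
L = 0 (L = 6 - 6 = 0)
S(r) = 10 (S(r) = 6 + 4 = 10)
G(I) = 10
258*(G(6) + 486) = 258*(10 + 486) = 258*496 = 127968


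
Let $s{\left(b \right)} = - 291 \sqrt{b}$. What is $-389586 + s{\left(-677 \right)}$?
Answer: $-389586 - 291 i \sqrt{677} \approx -3.8959 \cdot 10^{5} - 7571.6 i$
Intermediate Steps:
$-389586 + s{\left(-677 \right)} = -389586 - 291 \sqrt{-677} = -389586 - 291 i \sqrt{677}$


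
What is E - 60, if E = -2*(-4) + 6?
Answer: -46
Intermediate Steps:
E = 14 (E = 8 + 6 = 14)
E - 60 = 14 - 60 = -46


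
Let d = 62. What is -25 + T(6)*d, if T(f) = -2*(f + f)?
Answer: -1513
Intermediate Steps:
T(f) = -4*f
-25 + T(6)*d = -25 - 4*6*62 = -25 - 24*62 = -25 - 1488 = -1513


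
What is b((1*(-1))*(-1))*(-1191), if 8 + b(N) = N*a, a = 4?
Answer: 4764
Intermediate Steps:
b(N) = -8 + 4*N (b(N) = -8 + N*4 = -8 + 4*N)
b((1*(-1))*(-1))*(-1191) = (-8 + 4*((1*(-1))*(-1)))*(-1191) = (-8 + 4*(-1*(-1)))*(-1191) = (-8 + 4*1)*(-1191) = (-8 + 4)*(-1191) = -4*(-1191) = 4764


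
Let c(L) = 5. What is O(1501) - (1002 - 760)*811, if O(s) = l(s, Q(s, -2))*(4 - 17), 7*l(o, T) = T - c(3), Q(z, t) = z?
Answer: -1393282/7 ≈ -1.9904e+5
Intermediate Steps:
l(o, T) = -5/7 + T/7 (l(o, T) = (T - 1*5)/7 = (T - 5)/7 = (-5 + T)/7 = -5/7 + T/7)
O(s) = 65/7 - 13*s/7 (O(s) = (-5/7 + s/7)*(4 - 17) = (-5/7 + s/7)*(-13) = 65/7 - 13*s/7)
O(1501) - (1002 - 760)*811 = (65/7 - 13/7*1501) - (1002 - 760)*811 = (65/7 - 19513/7) - 242*811 = -19448/7 - 1*196262 = -19448/7 - 196262 = -1393282/7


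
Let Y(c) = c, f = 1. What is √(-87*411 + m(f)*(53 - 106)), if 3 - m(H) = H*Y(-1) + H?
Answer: 2*I*√8979 ≈ 189.52*I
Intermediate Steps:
m(H) = 3 (m(H) = 3 - (H*(-1) + H) = 3 - (-H + H) = 3 - 1*0 = 3 + 0 = 3)
√(-87*411 + m(f)*(53 - 106)) = √(-87*411 + 3*(53 - 106)) = √(-35757 + 3*(-53)) = √(-35757 - 159) = √(-35916) = 2*I*√8979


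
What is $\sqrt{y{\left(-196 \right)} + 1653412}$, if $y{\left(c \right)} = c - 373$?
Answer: $\sqrt{1652843} \approx 1285.6$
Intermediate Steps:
$y{\left(c \right)} = -373 + c$ ($y{\left(c \right)} = c - 373 = -373 + c$)
$\sqrt{y{\left(-196 \right)} + 1653412} = \sqrt{\left(-373 - 196\right) + 1653412} = \sqrt{-569 + 1653412} = \sqrt{1652843}$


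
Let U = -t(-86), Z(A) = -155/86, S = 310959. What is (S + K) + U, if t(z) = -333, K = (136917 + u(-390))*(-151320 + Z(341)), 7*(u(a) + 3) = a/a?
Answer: -12472105708541/602 ≈ -2.0718e+10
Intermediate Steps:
Z(A) = -155/86 (Z(A) = -155*1/86 = -155/86)
u(a) = -20/7 (u(a) = -3 + (a/a)/7 = -3 + (⅐)*1 = -3 + ⅐ = -20/7)
K = -12472293106325/602 (K = (136917 - 20/7)*(-151320 - 155/86) = (958399/7)*(-13013675/86) = -12472293106325/602 ≈ -2.0718e+10)
U = 333 (U = -1*(-333) = 333)
(S + K) + U = (310959 - 12472293106325/602) + 333 = -12472105909007/602 + 333 = -12472105708541/602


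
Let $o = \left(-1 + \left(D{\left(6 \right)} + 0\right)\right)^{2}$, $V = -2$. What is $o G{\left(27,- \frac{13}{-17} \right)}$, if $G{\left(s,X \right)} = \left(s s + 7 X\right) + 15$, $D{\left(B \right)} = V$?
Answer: $\frac{114651}{17} \approx 6744.2$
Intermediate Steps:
$D{\left(B \right)} = -2$
$G{\left(s,X \right)} = 15 + s^{2} + 7 X$ ($G{\left(s,X \right)} = \left(s^{2} + 7 X\right) + 15 = 15 + s^{2} + 7 X$)
$o = 9$ ($o = \left(-1 + \left(-2 + 0\right)\right)^{2} = \left(-1 - 2\right)^{2} = \left(-3\right)^{2} = 9$)
$o G{\left(27,- \frac{13}{-17} \right)} = 9 \left(15 + 27^{2} + 7 \left(- \frac{13}{-17}\right)\right) = 9 \left(15 + 729 + 7 \left(\left(-13\right) \left(- \frac{1}{17}\right)\right)\right) = 9 \left(15 + 729 + 7 \cdot \frac{13}{17}\right) = 9 \left(15 + 729 + \frac{91}{17}\right) = 9 \cdot \frac{12739}{17} = \frac{114651}{17}$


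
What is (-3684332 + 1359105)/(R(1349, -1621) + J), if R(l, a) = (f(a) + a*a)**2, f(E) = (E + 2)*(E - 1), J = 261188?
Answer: -2325227/27600933149469 ≈ -8.4244e-8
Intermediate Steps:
f(E) = (-1 + E)*(2 + E) (f(E) = (2 + E)*(-1 + E) = (-1 + E)*(2 + E))
R(l, a) = (-2 + a + 2*a**2)**2 (R(l, a) = ((-2 + a + a**2) + a*a)**2 = ((-2 + a + a**2) + a**2)**2 = (-2 + a + 2*a**2)**2)
(-3684332 + 1359105)/(R(1349, -1621) + J) = (-3684332 + 1359105)/((-2 - 1621 + 2*(-1621)**2)**2 + 261188) = -2325227/((-2 - 1621 + 2*2627641)**2 + 261188) = -2325227/((-2 - 1621 + 5255282)**2 + 261188) = -2325227/(5253659**2 + 261188) = -2325227/(27600932888281 + 261188) = -2325227/27600933149469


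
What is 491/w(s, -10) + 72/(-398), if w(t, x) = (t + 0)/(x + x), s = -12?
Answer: 488437/597 ≈ 818.15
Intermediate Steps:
w(t, x) = t/(2*x) (w(t, x) = t/((2*x)) = t*(1/(2*x)) = t/(2*x))
491/w(s, -10) + 72/(-398) = 491/(((½)*(-12)/(-10))) + 72/(-398) = 491/(((½)*(-12)*(-⅒))) + 72*(-1/398) = 491/(⅗) - 36/199 = 491*(5/3) - 36/199 = 2455/3 - 36/199 = 488437/597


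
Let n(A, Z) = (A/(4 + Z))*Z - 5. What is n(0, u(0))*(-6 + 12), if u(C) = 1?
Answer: -30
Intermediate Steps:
n(A, Z) = -5 + A*Z/(4 + Z) (n(A, Z) = (A/(4 + Z))*Z - 5 = A*Z/(4 + Z) - 5 = -5 + A*Z/(4 + Z))
n(0, u(0))*(-6 + 12) = ((-20 - 5*1 + 0*1)/(4 + 1))*(-6 + 12) = ((-20 - 5 + 0)/5)*6 = ((⅕)*(-25))*6 = -5*6 = -30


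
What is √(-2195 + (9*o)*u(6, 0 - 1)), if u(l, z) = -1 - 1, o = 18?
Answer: I*√2519 ≈ 50.19*I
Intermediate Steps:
u(l, z) = -2
√(-2195 + (9*o)*u(6, 0 - 1)) = √(-2195 + (9*18)*(-2)) = √(-2195 + 162*(-2)) = √(-2195 - 324) = √(-2519) = I*√2519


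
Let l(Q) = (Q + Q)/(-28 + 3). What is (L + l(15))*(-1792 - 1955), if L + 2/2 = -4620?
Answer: 86596917/5 ≈ 1.7319e+7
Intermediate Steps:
L = -4621 (L = -1 - 4620 = -4621)
l(Q) = -2*Q/25 (l(Q) = (2*Q)/(-25) = (2*Q)*(-1/25) = -2*Q/25)
(L + l(15))*(-1792 - 1955) = (-4621 - 2/25*15)*(-1792 - 1955) = (-4621 - 6/5)*(-3747) = -23111/5*(-3747) = 86596917/5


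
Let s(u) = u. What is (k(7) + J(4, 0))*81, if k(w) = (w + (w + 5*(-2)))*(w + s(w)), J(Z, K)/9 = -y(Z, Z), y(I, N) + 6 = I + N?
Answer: 3078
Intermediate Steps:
y(I, N) = -6 + I + N (y(I, N) = -6 + (I + N) = -6 + I + N)
J(Z, K) = 54 - 18*Z (J(Z, K) = 9*(-(-6 + Z + Z)) = 9*(-(-6 + 2*Z)) = 9*(6 - 2*Z) = 54 - 18*Z)
k(w) = 2*w*(-10 + 2*w) (k(w) = (w + (w + 5*(-2)))*(w + w) = (w + (w - 10))*(2*w) = (w + (-10 + w))*(2*w) = (-10 + 2*w)*(2*w) = 2*w*(-10 + 2*w))
(k(7) + J(4, 0))*81 = (4*7*(-5 + 7) + (54 - 18*4))*81 = (4*7*2 + (54 - 72))*81 = (56 - 18)*81 = 38*81 = 3078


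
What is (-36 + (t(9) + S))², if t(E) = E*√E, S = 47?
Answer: 1444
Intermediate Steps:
t(E) = E^(3/2)
(-36 + (t(9) + S))² = (-36 + (9^(3/2) + 47))² = (-36 + (27 + 47))² = (-36 + 74)² = 38² = 1444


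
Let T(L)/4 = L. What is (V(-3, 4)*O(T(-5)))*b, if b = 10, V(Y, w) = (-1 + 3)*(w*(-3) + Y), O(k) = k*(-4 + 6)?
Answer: 12000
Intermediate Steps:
T(L) = 4*L
O(k) = 2*k (O(k) = k*2 = 2*k)
V(Y, w) = -6*w + 2*Y (V(Y, w) = 2*(-3*w + Y) = 2*(Y - 3*w) = -6*w + 2*Y)
(V(-3, 4)*O(T(-5)))*b = ((-6*4 + 2*(-3))*(2*(4*(-5))))*10 = ((-24 - 6)*(2*(-20)))*10 = -30*(-40)*10 = 1200*10 = 12000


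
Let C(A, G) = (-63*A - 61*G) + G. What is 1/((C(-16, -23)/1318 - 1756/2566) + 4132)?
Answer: 845497/3494546904 ≈ 0.00024195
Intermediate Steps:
C(A, G) = -63*A - 60*G
1/((C(-16, -23)/1318 - 1756/2566) + 4132) = 1/(((-63*(-16) - 60*(-23))/1318 - 1756/2566) + 4132) = 1/(((1008 + 1380)*(1/1318) - 1756*1/2566) + 4132) = 1/((2388*(1/1318) - 878/1283) + 4132) = 1/((1194/659 - 878/1283) + 4132) = 1/(953300/845497 + 4132) = 1/(3494546904/845497) = 845497/3494546904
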